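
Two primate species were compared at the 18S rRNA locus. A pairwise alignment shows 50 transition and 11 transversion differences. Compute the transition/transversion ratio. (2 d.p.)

R = 50/11 = 4.545454… ≈ 4.55 (to 2 d.p.).

4.55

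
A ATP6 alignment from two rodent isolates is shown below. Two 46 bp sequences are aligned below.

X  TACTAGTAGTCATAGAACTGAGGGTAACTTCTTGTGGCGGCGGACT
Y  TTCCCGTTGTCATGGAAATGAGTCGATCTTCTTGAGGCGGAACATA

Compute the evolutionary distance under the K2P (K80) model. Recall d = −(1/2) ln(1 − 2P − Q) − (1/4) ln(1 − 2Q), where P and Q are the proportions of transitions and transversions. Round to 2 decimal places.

0.47

Of 46 sites, 4 differences are transitions and 12 are transversions, so P = 4/46 ≈ 0.086957 and Q = 12/46 ≈ 0.26087.
Under the Kimura two-parameter model, d = −½ ln(1 − 2P − Q) − ¼ ln(1 − 2Q).
1 − 2P − Q = 0.565216, giving −½ ln(0.565216) = 0.285274.
1 − 2Q = 0.47826, giving −¼ ln(0.47826) = 0.184400.
d = 0.285274 + 0.184400 = 0.469674.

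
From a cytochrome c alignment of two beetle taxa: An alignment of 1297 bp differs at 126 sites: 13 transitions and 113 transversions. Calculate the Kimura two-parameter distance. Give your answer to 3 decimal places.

P = 13/1297 ≈ 0.010023 and Q = 113/1297 ≈ 0.087124.
Under the Kimura two-parameter model, d = −½ ln(1 − 2P − Q) − ¼ ln(1 − 2Q).
1 − 2P − Q = 0.89283, giving −½ ln(0.89283) = 0.056680.
1 − 2Q = 0.825752, giving −¼ ln(0.825752) = 0.047865.
d = 0.056680 + 0.047865 = 0.104545.

0.105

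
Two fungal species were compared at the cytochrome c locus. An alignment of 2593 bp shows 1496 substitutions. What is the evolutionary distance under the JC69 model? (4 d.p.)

p = 1496/2593 ≈ 0.576938.
d = −(3/4) ln(1 − 4p/3) = −0.75 ln(1 − 0.769251) = −0.75 ln(0.230749)
  = −0.75 × (-1.466425) = 1.099819 substitutions/site.

1.0998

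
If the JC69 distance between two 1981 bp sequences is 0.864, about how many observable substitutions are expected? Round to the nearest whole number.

Invert JC69: p = (3/4)(1 − e^(−4d/3)) = 0.75 × (1 − e^(-1.152)) = 0.75 × (1 − 0.316004) = 0.512997.
Expected differing sites = pL ≈ 0.512997 × 1981 = 1016.247057 ≈ 1016.

1016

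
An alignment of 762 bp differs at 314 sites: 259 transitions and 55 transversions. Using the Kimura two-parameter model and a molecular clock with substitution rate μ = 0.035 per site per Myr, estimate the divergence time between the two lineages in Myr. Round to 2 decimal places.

10.52

P = 259/762 ≈ 0.339895 and Q = 55/762 ≈ 0.072178.
Under the Kimura two-parameter model, d = −½ ln(1 − 2P − Q) − ¼ ln(1 − 2Q).
1 − 2P − Q = 0.248032, giving −½ ln(0.248032) = 0.697099.
1 − 2Q = 0.855644, giving −¼ ln(0.855644) = 0.038975.
d = 0.697099 + 0.038975 = 0.736074.
Under a molecular clock d = 2μt, so t = d/(2μ) = 0.736074 / (2 × 0.035) = 10.52 Myr.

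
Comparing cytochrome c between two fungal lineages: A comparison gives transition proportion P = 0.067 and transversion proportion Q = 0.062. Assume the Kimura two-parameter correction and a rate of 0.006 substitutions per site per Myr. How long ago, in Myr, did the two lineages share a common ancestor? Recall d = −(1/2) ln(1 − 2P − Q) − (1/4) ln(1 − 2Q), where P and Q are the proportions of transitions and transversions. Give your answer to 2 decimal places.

Under the Kimura two-parameter model, d = −½ ln(1 − 2P − Q) − ¼ ln(1 − 2Q).
1 − 2P − Q = 0.804, giving −½ ln(0.804) = 0.109078.
1 − 2Q = 0.876, giving −¼ ln(0.876) = 0.033097.
d = 0.109078 + 0.033097 = 0.142175.
Under a molecular clock d = 2μt, so t = d/(2μ) = 0.142175 / (2 × 0.006) = 11.85 Myr.

11.85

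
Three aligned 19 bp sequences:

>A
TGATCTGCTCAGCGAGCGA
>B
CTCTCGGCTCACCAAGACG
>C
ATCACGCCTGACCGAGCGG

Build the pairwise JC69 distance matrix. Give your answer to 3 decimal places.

A–B: 9/19 sites differ → p ≈ 0.473684, d = −0.75 ln(1 − 0.631579) = 0.748897 ≈ 0.749.
A–C: 9/19 sites differ → p ≈ 0.473684, d = −0.75 ln(1 − 0.631579) = 0.748897 ≈ 0.749.
B–C: 7/19 sites differ → p ≈ 0.368421, d = −0.75 ln(1 − 0.491228) = 0.506816 ≈ 0.507.

d(A,B) = 0.749, d(A,C) = 0.749, d(B,C) = 0.507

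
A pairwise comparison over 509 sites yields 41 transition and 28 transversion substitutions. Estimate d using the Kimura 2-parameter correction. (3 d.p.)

P = 41/509 ≈ 0.08055 and Q = 28/509 ≈ 0.05501.
Under the Kimura two-parameter model, d = −½ ln(1 − 2P − Q) − ¼ ln(1 − 2Q).
1 − 2P − Q = 0.78389, giving −½ ln(0.78389) = 0.121743.
1 − 2Q = 0.88998, giving −¼ ln(0.88998) = 0.029139.
d = 0.121743 + 0.029139 = 0.150882.

0.151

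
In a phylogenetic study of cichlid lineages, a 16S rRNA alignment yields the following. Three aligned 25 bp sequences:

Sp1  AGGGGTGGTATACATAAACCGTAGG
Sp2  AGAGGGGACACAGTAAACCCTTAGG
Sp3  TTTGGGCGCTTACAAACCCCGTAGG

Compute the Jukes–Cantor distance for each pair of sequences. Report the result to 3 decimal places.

d(Sp1,Sp2) = 0.572, d(Sp1,Sp3) = 0.572, d(Sp2,Sp3) = 0.663

Sp1–Sp2: 10/25 sites differ → p = 0.4, d = −0.75 ln(1 − 0.533333) = 0.571605 ≈ 0.572.
Sp1–Sp3: 10/25 sites differ → p = 0.4, d = −0.75 ln(1 − 0.533333) = 0.571605 ≈ 0.572.
Sp2–Sp3: 11/25 sites differ → p = 0.44, d = −0.75 ln(1 − 0.586667) = 0.662626 ≈ 0.663.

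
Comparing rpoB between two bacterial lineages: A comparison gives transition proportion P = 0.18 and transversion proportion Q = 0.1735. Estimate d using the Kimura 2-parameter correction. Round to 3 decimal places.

Under the Kimura two-parameter model, d = −½ ln(1 − 2P − Q) − ¼ ln(1 − 2Q).
1 − 2P − Q = 0.4665, giving −½ ln(0.4665) = 0.381249.
1 − 2Q = 0.653, giving −¼ ln(0.653) = 0.106545.
d = 0.381249 + 0.106545 = 0.487794.

0.488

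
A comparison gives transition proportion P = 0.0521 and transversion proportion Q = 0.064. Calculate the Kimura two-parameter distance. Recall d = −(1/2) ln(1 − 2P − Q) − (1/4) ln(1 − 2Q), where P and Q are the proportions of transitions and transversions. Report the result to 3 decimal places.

Under the Kimura two-parameter model, d = −½ ln(1 − 2P − Q) − ¼ ln(1 − 2Q).
1 − 2P − Q = 0.8318, giving −½ ln(0.8318) = 0.092082.
1 − 2Q = 0.872, giving −¼ ln(0.872) = 0.034241.
d = 0.092082 + 0.034241 = 0.126323.

0.126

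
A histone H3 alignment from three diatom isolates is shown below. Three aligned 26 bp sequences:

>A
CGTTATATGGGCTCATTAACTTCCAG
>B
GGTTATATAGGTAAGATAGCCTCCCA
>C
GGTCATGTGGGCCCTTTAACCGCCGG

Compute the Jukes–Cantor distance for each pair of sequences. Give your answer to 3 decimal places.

A–B: 11/26 sites differ → p ≈ 0.423077, d = −0.75 ln(1 − 0.564103) = 0.622762 ≈ 0.623.
A–C: 8/26 sites differ → p ≈ 0.307692, d = −0.75 ln(1 − 0.410256) = 0.396050 ≈ 0.396.
B–C: 12/26 sites differ → p ≈ 0.461538, d = −0.75 ln(1 − 0.615384) = 0.716632 ≈ 0.717.

d(A,B) = 0.623, d(A,C) = 0.396, d(B,C) = 0.717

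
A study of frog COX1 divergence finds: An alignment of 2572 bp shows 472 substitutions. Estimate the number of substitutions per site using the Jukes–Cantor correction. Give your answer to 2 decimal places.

p = 472/2572 ≈ 0.183515.
d = −(3/4) ln(1 − 4p/3) = −0.75 ln(1 − 0.244687) = −0.75 ln(0.755313)
  = −0.75 × (-0.280623) = 0.210467 substitutions/site.

0.21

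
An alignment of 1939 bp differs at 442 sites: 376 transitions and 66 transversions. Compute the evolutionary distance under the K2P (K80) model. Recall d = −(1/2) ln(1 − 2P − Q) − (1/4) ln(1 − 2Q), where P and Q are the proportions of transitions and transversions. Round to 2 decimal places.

P = 376/1939 ≈ 0.193914 and Q = 66/1939 ≈ 0.034038.
Under the Kimura two-parameter model, d = −½ ln(1 − 2P − Q) − ¼ ln(1 − 2Q).
1 − 2P − Q = 0.578134, giving −½ ln(0.578134) = 0.273975.
1 − 2Q = 0.931924, giving −¼ ln(0.931924) = 0.017626.
d = 0.273975 + 0.017626 = 0.291601.

0.29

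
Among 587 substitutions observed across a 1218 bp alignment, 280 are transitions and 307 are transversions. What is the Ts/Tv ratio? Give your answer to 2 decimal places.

R = 280/307 = 0.912052… ≈ 0.91 (to 2 d.p.).

0.91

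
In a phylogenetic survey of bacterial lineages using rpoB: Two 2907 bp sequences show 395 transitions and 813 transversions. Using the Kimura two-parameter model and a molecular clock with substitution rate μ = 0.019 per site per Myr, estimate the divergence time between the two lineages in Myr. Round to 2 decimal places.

P = 395/2907 ≈ 0.135879 and Q = 813/2907 ≈ 0.27967.
Under the Kimura two-parameter model, d = −½ ln(1 − 2P − Q) − ¼ ln(1 − 2Q).
1 − 2P − Q = 0.448572, giving −½ ln(0.448572) = 0.400843.
1 − 2Q = 0.44066, giving −¼ ln(0.44066) = 0.204870.
d = 0.400843 + 0.204870 = 0.605713.
Under a molecular clock d = 2μt, so t = d/(2μ) = 0.605713 / (2 × 0.019) = 15.94 Myr.

15.94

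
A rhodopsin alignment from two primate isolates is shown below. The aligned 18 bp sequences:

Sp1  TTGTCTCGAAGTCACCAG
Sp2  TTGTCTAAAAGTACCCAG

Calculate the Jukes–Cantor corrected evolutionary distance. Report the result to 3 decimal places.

The sequences differ at 4 of 18 sites (7, 8, 13, 14), so p = 4/18 ≈ 0.222222.
d = −(3/4) ln(1 − 4p/3) = −0.75 ln(1 − 0.296296) = −0.75 ln(0.703704)
  = −0.75 × (-0.351397) = 0.263548 substitutions/site.

0.264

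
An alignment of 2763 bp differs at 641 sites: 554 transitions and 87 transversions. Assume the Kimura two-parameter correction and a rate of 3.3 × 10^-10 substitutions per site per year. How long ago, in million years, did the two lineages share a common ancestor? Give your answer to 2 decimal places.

P = 554/2763 ≈ 0.200507 and Q = 87/2763 ≈ 0.031488.
Under the Kimura two-parameter model, d = −½ ln(1 − 2P − Q) − ¼ ln(1 − 2Q).
1 − 2P − Q = 0.567498, giving −½ ln(0.567498) = 0.283259.
1 − 2Q = 0.937024, giving −¼ ln(0.937024) = 0.016262.
d = 0.283259 + 0.016262 = 0.299521.
Under a molecular clock d = 2μt, so t = d/(2μ) = 0.299521 / (2 × 3.3 × 10^-10) = 453.82 million years.

453.82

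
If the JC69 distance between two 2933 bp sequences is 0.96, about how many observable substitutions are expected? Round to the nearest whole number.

Invert JC69: p = (3/4)(1 − e^(−4d/3)) = 0.75 × (1 − e^(-1.28)) = 0.75 × (1 − 0.278037) = 0.541472.
Expected differing sites = pL ≈ 0.541472 × 2933 = 1588.137376 ≈ 1588.

1588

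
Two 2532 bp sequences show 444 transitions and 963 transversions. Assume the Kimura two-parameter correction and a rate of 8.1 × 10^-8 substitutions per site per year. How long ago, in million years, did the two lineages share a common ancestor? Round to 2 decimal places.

6.26

P = 444/2532 ≈ 0.175355 and Q = 963/2532 ≈ 0.380332.
Under the Kimura two-parameter model, d = −½ ln(1 − 2P − Q) − ¼ ln(1 − 2Q).
1 − 2P − Q = 0.268958, giving −½ ln(0.268958) = 0.656600.
1 − 2Q = 0.239336, giving −¼ ln(0.239336) = 0.357472.
d = 0.656600 + 0.357472 = 1.014072.
Under a molecular clock d = 2μt, so t = d/(2μ) = 1.014072 / (2 × 8.1 × 10^-8) = 6.26 million years.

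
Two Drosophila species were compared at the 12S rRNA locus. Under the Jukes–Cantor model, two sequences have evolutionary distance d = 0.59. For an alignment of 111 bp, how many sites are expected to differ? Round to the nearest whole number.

Invert JC69: p = (3/4)(1 − e^(−4d/3)) = 0.75 × (1 − e^(-0.786667)) = 0.75 × (1 − 0.455360) = 0.408480.
Expected differing sites = pL ≈ 0.408480 × 111 = 45.34128 ≈ 45.

45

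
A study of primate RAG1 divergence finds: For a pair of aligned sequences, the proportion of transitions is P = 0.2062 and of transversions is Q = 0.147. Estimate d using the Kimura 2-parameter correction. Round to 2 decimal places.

0.50

Under the Kimura two-parameter model, d = −½ ln(1 − 2P − Q) − ¼ ln(1 − 2Q).
1 − 2P − Q = 0.4406, giving −½ ln(0.4406) = 0.409809.
1 − 2Q = 0.706, giving −¼ ln(0.706) = 0.087035.
d = 0.409809 + 0.087035 = 0.496844.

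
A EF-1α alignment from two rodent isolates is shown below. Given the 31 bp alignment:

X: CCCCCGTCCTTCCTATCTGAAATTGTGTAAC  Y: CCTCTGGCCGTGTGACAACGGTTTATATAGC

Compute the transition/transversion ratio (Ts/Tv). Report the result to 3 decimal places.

Transitions are A↔G and C↔T; transversions are all other mismatches.
Transitions: 9. Transversions: 8.
R = 9/8 = 1.125.

1.125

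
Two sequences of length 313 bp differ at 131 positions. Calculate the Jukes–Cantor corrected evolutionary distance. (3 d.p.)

p = 131/313 ≈ 0.41853.
d = −(3/4) ln(1 − 4p/3) = −0.75 ln(1 − 0.55804) = −0.75 ln(0.44196)
  = −0.75 × (-0.816536) = 0.612402 substitutions/site.

0.612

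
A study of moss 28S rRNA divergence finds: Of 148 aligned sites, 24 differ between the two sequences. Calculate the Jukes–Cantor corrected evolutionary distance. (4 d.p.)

0.1827

p = 24/148 ≈ 0.162162.
d = −(3/4) ln(1 − 4p/3) = −0.75 ln(1 − 0.216216) = −0.75 ln(0.783784)
  = −0.75 × (-0.243622) = 0.182717 substitutions/site.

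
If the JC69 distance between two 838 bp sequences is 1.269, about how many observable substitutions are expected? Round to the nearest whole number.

Invert JC69: p = (3/4)(1 − e^(−4d/3)) = 0.75 × (1 − e^(-1.692)) = 0.75 × (1 − 0.184151) = 0.611887.
Expected differing sites = pL ≈ 0.611887 × 838 = 512.761306 ≈ 513.

513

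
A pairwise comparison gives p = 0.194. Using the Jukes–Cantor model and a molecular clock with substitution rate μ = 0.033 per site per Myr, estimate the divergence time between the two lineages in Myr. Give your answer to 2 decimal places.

d = −(3/4) ln(1 − 4p/3) = −0.75 ln(1 − 0.258667) = −0.75 ln(0.741333)
  = −0.75 × (-0.299305) = 0.224479 substitutions/site.
Under a molecular clock d = 2μt, so t = d/(2μ) = 0.224479 / (2 × 0.033) = 3.40 Myr.

3.40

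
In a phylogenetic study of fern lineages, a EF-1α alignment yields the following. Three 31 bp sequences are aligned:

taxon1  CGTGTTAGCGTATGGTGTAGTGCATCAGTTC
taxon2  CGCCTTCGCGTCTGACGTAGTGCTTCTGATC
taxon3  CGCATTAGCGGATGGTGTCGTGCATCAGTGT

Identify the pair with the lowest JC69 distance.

taxon1 and taxon3

taxon1–taxon2: 9/31 differ, p = 0.290, d = 0.367.
taxon1–taxon3: 6/31 differ, p = 0.194, d = 0.224.
taxon2–taxon3: 12/31 differ, p = 0.387, d = 0.544.
The smallest distance is between taxon1 and taxon3.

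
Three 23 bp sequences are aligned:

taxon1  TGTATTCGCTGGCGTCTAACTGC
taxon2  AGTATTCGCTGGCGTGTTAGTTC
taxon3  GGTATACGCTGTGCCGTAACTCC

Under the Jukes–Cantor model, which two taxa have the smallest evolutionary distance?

taxon1 and taxon2

taxon1–taxon2: 5/23 differ, p = 0.217, d = 0.257.
taxon1–taxon3: 8/23 differ, p = 0.348, d = 0.467.
taxon2–taxon3: 9/23 differ, p = 0.391, d = 0.553.
The smallest distance is between taxon1 and taxon2.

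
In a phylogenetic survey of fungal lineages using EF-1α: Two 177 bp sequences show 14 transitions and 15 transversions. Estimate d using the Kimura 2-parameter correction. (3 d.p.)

P = 14/177 ≈ 0.079096 and Q = 15/177 ≈ 0.084746.
Under the Kimura two-parameter model, d = −½ ln(1 − 2P − Q) − ¼ ln(1 − 2Q).
1 − 2P − Q = 0.757062, giving −½ ln(0.757062) = 0.139155.
1 − 2Q = 0.830508, giving −¼ ln(0.830508) = 0.046429.
d = 0.139155 + 0.046429 = 0.185584.

0.186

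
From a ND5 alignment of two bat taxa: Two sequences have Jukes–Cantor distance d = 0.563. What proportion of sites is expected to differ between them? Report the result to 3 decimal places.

p = (3/4)(1 − e^(−4d/3)) = 0.75 × (1 − e^(-0.750667)) = 0.75 × (1 − 0.472052) = 0.395961.

0.396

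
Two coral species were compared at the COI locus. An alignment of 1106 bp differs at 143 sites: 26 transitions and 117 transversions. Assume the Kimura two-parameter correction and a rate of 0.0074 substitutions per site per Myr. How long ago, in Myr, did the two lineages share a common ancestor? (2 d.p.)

9.62

P = 26/1106 ≈ 0.023508 and Q = 117/1106 ≈ 0.105787.
Under the Kimura two-parameter model, d = −½ ln(1 − 2P − Q) − ¼ ln(1 − 2Q).
1 − 2P − Q = 0.847197, giving −½ ln(0.847197) = 0.082911.
1 − 2Q = 0.788426, giving −¼ ln(0.788426) = 0.059429.
d = 0.082911 + 0.059429 = 0.142340.
Under a molecular clock d = 2μt, so t = d/(2μ) = 0.142340 / (2 × 0.0074) = 9.62 Myr.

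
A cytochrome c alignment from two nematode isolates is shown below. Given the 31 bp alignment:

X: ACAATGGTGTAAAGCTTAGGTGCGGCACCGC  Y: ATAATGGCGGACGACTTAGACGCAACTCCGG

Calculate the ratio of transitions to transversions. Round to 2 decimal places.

Transitions are A↔G and C↔T; transversions are all other mismatches.
Transitions: 8. Transversions: 4.
R = 8/4 = 2.00.

2.00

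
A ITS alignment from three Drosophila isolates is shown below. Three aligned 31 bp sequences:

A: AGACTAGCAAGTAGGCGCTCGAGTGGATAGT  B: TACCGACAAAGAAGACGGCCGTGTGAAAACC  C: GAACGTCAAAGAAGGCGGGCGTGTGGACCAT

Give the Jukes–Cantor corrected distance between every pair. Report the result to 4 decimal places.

A–B: 15/31 sites differ → p ≈ 0.483871, d = −0.75 ln(1 − 0.645161) = 0.777068 ≈ 0.7771.
A–C: 13/31 sites differ → p ≈ 0.419355, d = −0.75 ln(1 − 0.55914) = 0.614271 ≈ 0.6143.
B–C: 10/31 sites differ → p ≈ 0.322581, d = −0.75 ln(1 − 0.430108) = 0.421731 ≈ 0.4217.

d(A,B) = 0.7771, d(A,C) = 0.6143, d(B,C) = 0.4217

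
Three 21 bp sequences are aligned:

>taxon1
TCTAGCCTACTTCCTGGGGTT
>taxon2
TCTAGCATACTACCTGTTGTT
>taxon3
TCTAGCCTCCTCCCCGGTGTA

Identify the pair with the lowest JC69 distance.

taxon1–taxon2: 4/21 differ, p = 0.190, d = 0.220.
taxon1–taxon3: 5/21 differ, p = 0.238, d = 0.286.
taxon2–taxon3: 6/21 differ, p = 0.286, d = 0.360.
The smallest distance is between taxon1 and taxon2.

taxon1 and taxon2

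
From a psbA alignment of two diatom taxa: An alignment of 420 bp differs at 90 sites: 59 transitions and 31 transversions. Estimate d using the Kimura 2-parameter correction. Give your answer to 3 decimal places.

P = 59/420 ≈ 0.140476 and Q = 31/420 ≈ 0.07381.
Under the Kimura two-parameter model, d = −½ ln(1 − 2P − Q) − ¼ ln(1 − 2Q).
1 − 2P − Q = 0.645238, giving −½ ln(0.645238) = 0.219068.
1 − 2Q = 0.85238, giving −¼ ln(0.85238) = 0.039931.
d = 0.219068 + 0.039931 = 0.258999.

0.259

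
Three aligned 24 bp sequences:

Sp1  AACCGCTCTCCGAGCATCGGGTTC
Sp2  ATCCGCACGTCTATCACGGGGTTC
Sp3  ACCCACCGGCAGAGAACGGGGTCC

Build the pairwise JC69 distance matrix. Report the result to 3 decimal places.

Sp1–Sp2: 8/24 sites differ → p ≈ 0.333333, d = −0.75 ln(1 − 0.444444) = 0.440839 ≈ 0.441.
Sp1–Sp3: 10/24 sites differ → p ≈ 0.416667, d = −0.75 ln(1 − 0.555556) = 0.608198 ≈ 0.608.
Sp2–Sp3: 10/24 sites differ → p ≈ 0.416667, d = −0.75 ln(1 − 0.555556) = 0.608198 ≈ 0.608.

d(Sp1,Sp2) = 0.441, d(Sp1,Sp3) = 0.608, d(Sp2,Sp3) = 0.608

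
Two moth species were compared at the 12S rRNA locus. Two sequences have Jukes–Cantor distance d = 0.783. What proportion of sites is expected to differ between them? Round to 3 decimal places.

p = (3/4)(1 − e^(−4d/3)) = 0.75 × (1 − e^(-1.044)) = 0.75 × (1 − 0.352044) = 0.485967.

0.486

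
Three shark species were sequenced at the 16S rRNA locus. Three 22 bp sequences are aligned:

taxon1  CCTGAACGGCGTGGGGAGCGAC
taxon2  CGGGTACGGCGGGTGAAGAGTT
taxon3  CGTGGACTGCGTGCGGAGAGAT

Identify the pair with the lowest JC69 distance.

taxon1 and taxon3

taxon1–taxon2: 9/22 differ, p = 0.409, d = 0.591.
taxon1–taxon3: 6/22 differ, p = 0.273, d = 0.339.
taxon2–taxon3: 7/22 differ, p = 0.318, d = 0.414.
The smallest distance is between taxon1 and taxon3.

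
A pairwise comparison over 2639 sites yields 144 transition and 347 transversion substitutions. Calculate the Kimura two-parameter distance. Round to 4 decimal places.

P = 144/2639 ≈ 0.054566 and Q = 347/2639 ≈ 0.131489.
Under the Kimura two-parameter model, d = −½ ln(1 − 2P − Q) − ¼ ln(1 − 2Q).
1 − 2P − Q = 0.759379, giving −½ ln(0.759379) = 0.137627.
1 − 2Q = 0.737022, giving −¼ ln(0.737022) = 0.076284.
d = 0.137627 + 0.076284 = 0.213911.

0.2139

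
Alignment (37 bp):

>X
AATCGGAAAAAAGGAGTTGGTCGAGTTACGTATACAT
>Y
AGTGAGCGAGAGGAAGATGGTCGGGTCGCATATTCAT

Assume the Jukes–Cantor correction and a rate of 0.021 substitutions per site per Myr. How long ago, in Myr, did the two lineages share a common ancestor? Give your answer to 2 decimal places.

12.54

The sequences differ at 14 of 37 sites, so p = 14/37 ≈ 0.378378.
d = −(3/4) ln(1 − 4p/3) = −0.75 ln(1 − 0.504504) = −0.75 ln(0.495496)
  = −0.75 × (-0.702196) = 0.526647 substitutions/site.
Under a molecular clock d = 2μt, so t = d/(2μ) = 0.526647 / (2 × 0.021) = 12.54 Myr.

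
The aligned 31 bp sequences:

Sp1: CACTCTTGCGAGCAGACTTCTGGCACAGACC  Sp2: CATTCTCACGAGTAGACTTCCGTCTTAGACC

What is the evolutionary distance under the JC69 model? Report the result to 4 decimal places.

The sequences differ at 8 of 31 sites (3, 7, 8, 13, 21, 23, 25, 26), so p = 8/31 ≈ 0.258065.
d = −(3/4) ln(1 − 4p/3) = −0.75 ln(1 − 0.344087) = −0.75 ln(0.655913)
  = −0.75 × (-0.421727) = 0.316295 substitutions/site.

0.3163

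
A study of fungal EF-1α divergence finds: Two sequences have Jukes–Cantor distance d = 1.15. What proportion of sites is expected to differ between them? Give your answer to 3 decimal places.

p = (3/4)(1 − e^(−4d/3)) = 0.75 × (1 − e^(-1.533333)) = 0.75 × (1 − 0.215815) = 0.588139.

0.588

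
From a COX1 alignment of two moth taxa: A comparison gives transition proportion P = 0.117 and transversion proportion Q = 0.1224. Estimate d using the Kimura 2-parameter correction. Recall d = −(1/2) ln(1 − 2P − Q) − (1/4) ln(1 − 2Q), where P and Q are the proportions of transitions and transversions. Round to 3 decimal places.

Under the Kimura two-parameter model, d = −½ ln(1 − 2P − Q) − ¼ ln(1 − 2Q).
1 − 2P − Q = 0.6436, giving −½ ln(0.6436) = 0.220339.
1 − 2Q = 0.7552, giving −¼ ln(0.7552) = 0.070193.
d = 0.220339 + 0.070193 = 0.290532.

0.291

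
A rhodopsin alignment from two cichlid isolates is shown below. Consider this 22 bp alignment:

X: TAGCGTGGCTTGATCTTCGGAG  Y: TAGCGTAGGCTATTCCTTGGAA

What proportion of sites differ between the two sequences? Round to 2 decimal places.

0.36

The sequences differ at 8 of 22 positions (sites 7, 9, 10, 12, 13, 16, 18, 22).
p = 8/22 = 0.363636… ≈ 0.36 (to 2 d.p.).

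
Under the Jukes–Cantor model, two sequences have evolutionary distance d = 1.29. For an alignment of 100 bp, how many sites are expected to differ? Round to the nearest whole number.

62

Invert JC69: p = (3/4)(1 − e^(−4d/3)) = 0.75 × (1 − e^(-1.72)) = 0.75 × (1 − 0.179066) = 0.615701.
Expected differing sites = pL ≈ 0.615701 × 100 = 61.5701 ≈ 62.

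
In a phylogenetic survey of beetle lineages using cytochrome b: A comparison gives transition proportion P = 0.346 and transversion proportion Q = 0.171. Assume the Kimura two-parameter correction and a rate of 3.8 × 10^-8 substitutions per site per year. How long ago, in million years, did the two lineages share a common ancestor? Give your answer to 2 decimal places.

14.45

Under the Kimura two-parameter model, d = −½ ln(1 − 2P − Q) − ¼ ln(1 − 2Q).
1 − 2P − Q = 0.137, giving −½ ln(0.137) = 0.993887.
1 − 2Q = 0.658, giving −¼ ln(0.658) = 0.104638.
d = 0.993887 + 0.104638 = 1.098525.
Under a molecular clock d = 2μt, so t = d/(2μ) = 1.098525 / (2 × 3.8 × 10^-8) = 14.45 million years.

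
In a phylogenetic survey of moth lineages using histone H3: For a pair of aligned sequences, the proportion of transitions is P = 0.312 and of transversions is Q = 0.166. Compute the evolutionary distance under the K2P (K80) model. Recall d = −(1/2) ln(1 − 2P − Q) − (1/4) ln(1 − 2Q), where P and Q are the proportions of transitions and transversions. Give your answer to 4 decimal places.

0.8812

Under the Kimura two-parameter model, d = −½ ln(1 − 2P − Q) − ¼ ln(1 − 2Q).
1 − 2P − Q = 0.21, giving −½ ln(0.21) = 0.780324.
1 − 2Q = 0.668, giving −¼ ln(0.668) = 0.100867.
d = 0.780324 + 0.100867 = 0.881191.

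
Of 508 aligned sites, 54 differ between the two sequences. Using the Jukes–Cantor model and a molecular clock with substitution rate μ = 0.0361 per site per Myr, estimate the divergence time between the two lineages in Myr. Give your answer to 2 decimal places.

p = 54/508 ≈ 0.106299.
d = −(3/4) ln(1 − 4p/3) = −0.75 ln(1 − 0.141732) = −0.75 ln(0.858268)
  = −0.75 × (-0.152839) = 0.114629 substitutions/site.
Under a molecular clock d = 2μt, so t = d/(2μ) = 0.114629 / (2 × 0.0361) = 1.59 Myr.

1.59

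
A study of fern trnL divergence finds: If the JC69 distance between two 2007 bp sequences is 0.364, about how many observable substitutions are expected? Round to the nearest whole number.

Invert JC69: p = (3/4)(1 − e^(−4d/3)) = 0.75 × (1 − e^(-0.485333)) = 0.75 × (1 − 0.615492) = 0.288381.
Expected differing sites = pL ≈ 0.288381 × 2007 = 578.780667 ≈ 579.

579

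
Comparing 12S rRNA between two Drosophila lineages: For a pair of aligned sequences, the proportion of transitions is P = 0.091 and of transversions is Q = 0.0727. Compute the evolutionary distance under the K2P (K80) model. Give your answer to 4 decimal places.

Under the Kimura two-parameter model, d = −½ ln(1 − 2P − Q) − ¼ ln(1 − 2Q).
1 − 2P − Q = 0.7453, giving −½ ln(0.7453) = 0.146984.
1 − 2Q = 0.8546, giving −¼ ln(0.8546) = 0.039280.
d = 0.146984 + 0.039280 = 0.186264.

0.1863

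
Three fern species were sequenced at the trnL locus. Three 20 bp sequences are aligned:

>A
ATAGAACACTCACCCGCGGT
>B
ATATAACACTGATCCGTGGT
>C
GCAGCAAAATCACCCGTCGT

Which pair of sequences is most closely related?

A and B

A–B: 4/20 differ, p = 0.200, d = 0.233.
A–C: 7/20 differ, p = 0.350, d = 0.471.
B–C: 9/20 differ, p = 0.450, d = 0.687.
The smallest distance is between A and B.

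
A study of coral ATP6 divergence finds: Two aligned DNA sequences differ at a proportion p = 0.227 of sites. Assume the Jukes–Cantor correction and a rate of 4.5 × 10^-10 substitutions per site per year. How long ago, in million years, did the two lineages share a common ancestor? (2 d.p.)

300.41

d = −(3/4) ln(1 − 4p/3) = −0.75 ln(1 − 0.302667) = −0.75 ln(0.697333)
  = −0.75 × (-0.360492) = 0.270369 substitutions/site.
Under a molecular clock d = 2μt, so t = d/(2μ) = 0.270369 / (2 × 4.5 × 10^-10) = 300.41 million years.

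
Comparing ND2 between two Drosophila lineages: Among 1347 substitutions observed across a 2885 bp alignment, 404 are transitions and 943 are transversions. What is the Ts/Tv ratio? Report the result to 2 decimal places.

R = 404/943 = 0.428419… ≈ 0.43 (to 2 d.p.).

0.43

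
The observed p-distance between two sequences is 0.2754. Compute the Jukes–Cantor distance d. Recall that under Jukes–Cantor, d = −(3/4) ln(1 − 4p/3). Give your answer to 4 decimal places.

d = −(3/4) ln(1 − 4p/3) = −0.75 ln(1 − 0.3672) = −0.75 ln(0.6328)
  = −0.75 × (-0.457601) = 0.343201 substitutions/site.

0.3432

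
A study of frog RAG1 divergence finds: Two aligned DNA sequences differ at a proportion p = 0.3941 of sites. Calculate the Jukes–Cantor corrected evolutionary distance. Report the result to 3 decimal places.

d = −(3/4) ln(1 − 4p/3) = −0.75 ln(1 − 0.525467) = −0.75 ln(0.474533)
  = −0.75 × (-0.745424) = 0.559068 substitutions/site.

0.559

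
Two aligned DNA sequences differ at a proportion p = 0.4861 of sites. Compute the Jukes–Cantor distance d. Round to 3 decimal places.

0.783

d = −(3/4) ln(1 − 4p/3) = −0.75 ln(1 − 0.648133) = −0.75 ln(0.351867)
  = −0.75 × (-1.044502) = 0.783377 substitutions/site.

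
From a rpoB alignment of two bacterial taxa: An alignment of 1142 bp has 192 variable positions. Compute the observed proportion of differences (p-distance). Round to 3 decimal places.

p = 192/1142 = 0.168126… ≈ 0.168 (to 3 d.p.).

0.168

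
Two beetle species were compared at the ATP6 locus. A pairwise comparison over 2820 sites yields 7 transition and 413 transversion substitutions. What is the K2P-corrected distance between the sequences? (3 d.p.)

P = 7/2820 ≈ 0.002482 and Q = 413/2820 ≈ 0.146454.
Under the Kimura two-parameter model, d = −½ ln(1 − 2P − Q) − ¼ ln(1 − 2Q).
1 − 2P − Q = 0.848582, giving −½ ln(0.848582) = 0.082094.
1 − 2Q = 0.707092, giving −¼ ln(0.707092) = 0.086649.
d = 0.082094 + 0.086649 = 0.168743.

0.169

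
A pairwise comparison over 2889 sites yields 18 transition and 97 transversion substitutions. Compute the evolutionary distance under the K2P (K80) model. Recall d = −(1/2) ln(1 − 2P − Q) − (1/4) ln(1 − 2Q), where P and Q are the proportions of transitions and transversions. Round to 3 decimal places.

P = 18/2889 ≈ 0.006231 and Q = 97/2889 ≈ 0.033576.
Under the Kimura two-parameter model, d = −½ ln(1 − 2P − Q) − ¼ ln(1 − 2Q).
1 − 2P − Q = 0.953962, giving −½ ln(0.953962) = 0.023566.
1 − 2Q = 0.932848, giving −¼ ln(0.932848) = 0.017378.
d = 0.023566 + 0.017378 = 0.040944.

0.041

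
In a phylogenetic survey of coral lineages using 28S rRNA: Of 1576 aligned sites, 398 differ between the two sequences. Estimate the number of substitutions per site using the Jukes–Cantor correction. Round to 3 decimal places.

p = 398/1576 ≈ 0.252538.
d = −(3/4) ln(1 − 4p/3) = −0.75 ln(1 − 0.336717) = −0.75 ln(0.663283)
  = −0.75 × (-0.410554) = 0.307916 substitutions/site.

0.308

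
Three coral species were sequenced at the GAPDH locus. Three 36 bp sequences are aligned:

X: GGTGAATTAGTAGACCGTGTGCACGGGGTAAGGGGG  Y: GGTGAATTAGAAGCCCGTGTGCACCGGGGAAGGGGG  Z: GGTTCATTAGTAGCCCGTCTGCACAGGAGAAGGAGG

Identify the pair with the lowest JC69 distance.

X and Y

X–Y: 4/36 differ, p = 0.111, d = 0.120.
X–Z: 8/36 differ, p = 0.222, d = 0.264.
Y–Z: 7/36 differ, p = 0.194, d = 0.225.
The smallest distance is between X and Y.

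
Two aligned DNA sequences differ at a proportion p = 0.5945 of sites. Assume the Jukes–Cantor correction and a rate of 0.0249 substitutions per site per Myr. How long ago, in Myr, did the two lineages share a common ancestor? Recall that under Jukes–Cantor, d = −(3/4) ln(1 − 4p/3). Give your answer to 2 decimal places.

d = −(3/4) ln(1 − 4p/3) = −0.75 ln(1 − 0.792667) = −0.75 ln(0.207333)
  = −0.75 × (-1.573429) = 1.180072 substitutions/site.
Under a molecular clock d = 2μt, so t = d/(2μ) = 1.180072 / (2 × 0.0249) = 23.70 Myr.

23.70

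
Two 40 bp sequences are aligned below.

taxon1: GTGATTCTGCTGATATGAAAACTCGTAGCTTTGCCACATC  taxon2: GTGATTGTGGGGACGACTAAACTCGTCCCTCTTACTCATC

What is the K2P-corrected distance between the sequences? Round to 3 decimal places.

0.476

Of 40 sites, 3 differences are transitions and 11 are transversions, so P = 3/40 = 0.075 and Q = 11/40 = 0.275.
Under the Kimura two-parameter model, d = −½ ln(1 − 2P − Q) − ¼ ln(1 − 2Q).
1 − 2P − Q = 0.575, giving −½ ln(0.575) = 0.276693.
1 − 2Q = 0.45, giving −¼ ln(0.45) = 0.199627.
d = 0.276693 + 0.199627 = 0.476320.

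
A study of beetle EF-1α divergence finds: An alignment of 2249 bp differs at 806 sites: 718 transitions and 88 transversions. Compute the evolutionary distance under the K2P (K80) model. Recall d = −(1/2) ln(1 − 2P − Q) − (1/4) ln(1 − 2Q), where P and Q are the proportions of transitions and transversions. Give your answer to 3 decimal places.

0.586

P = 718/2249 ≈ 0.319253 and Q = 88/2249 ≈ 0.039129.
Under the Kimura two-parameter model, d = −½ ln(1 − 2P − Q) − ¼ ln(1 − 2Q).
1 − 2P − Q = 0.322365, giving −½ ln(0.322365) = 0.566035.
1 − 2Q = 0.921742, giving −¼ ln(0.921742) = 0.020372.
d = 0.566035 + 0.020372 = 0.586407.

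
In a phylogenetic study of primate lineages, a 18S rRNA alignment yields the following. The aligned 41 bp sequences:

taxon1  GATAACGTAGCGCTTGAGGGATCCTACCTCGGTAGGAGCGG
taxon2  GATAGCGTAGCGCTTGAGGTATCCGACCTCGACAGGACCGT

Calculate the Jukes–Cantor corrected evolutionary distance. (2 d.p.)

The sequences differ at 7 of 41 sites (5, 20, 25, 32, 33, 38, 41), so p = 7/41 ≈ 0.170732.
d = −(3/4) ln(1 − 4p/3) = −0.75 ln(1 − 0.227643) = −0.75 ln(0.772357)
  = −0.75 × (-0.258308) = 0.193731 substitutions/site.

0.19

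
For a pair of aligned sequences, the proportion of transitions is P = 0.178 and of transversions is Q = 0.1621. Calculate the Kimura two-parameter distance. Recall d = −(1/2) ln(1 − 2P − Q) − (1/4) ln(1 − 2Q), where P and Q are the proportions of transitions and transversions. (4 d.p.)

Under the Kimura two-parameter model, d = −½ ln(1 − 2P − Q) − ¼ ln(1 − 2Q).
1 − 2P − Q = 0.4819, giving −½ ln(0.4819) = 0.365009.
1 − 2Q = 0.6758, giving −¼ ln(0.6758) = 0.097965.
d = 0.365009 + 0.097965 = 0.462974.

0.4630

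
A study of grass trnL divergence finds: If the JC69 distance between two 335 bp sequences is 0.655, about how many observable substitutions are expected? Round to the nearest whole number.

Invert JC69: p = (3/4)(1 − e^(−4d/3)) = 0.75 × (1 − e^(-0.873333)) = 0.75 × (1 − 0.417558) = 0.436832.
Expected differing sites = pL ≈ 0.436832 × 335 = 146.33872 ≈ 146.

146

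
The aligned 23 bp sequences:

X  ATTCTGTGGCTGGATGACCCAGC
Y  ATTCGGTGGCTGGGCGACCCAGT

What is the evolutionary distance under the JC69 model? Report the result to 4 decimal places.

0.1979

The sequences differ at 4 of 23 sites (5, 14, 15, 23), so p = 4/23 ≈ 0.173913.
d = −(3/4) ln(1 − 4p/3) = −0.75 ln(1 − 0.231884) = −0.75 ln(0.768116)
  = −0.75 × (-0.263815) = 0.197861 substitutions/site.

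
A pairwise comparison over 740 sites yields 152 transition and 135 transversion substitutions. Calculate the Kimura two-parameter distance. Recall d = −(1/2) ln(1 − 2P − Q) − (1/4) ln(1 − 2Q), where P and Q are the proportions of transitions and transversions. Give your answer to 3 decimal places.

P = 152/740 ≈ 0.205405 and Q = 135/740 ≈ 0.182432.
Under the Kimura two-parameter model, d = −½ ln(1 − 2P − Q) − ¼ ln(1 − 2Q).
1 − 2P − Q = 0.406758, giving −½ ln(0.406758) = 0.449768.
1 − 2Q = 0.635136, giving −¼ ln(0.635136) = 0.113479.
d = 0.449768 + 0.113479 = 0.563247.

0.563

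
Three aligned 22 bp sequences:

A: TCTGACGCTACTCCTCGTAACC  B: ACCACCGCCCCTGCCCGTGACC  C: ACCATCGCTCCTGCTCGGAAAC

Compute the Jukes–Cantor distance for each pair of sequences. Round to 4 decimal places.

d(A,B) = 0.5913, d(A,C) = 0.4975, d(B,C) = 0.3390

A–B: 9/22 sites differ → p ≈ 0.409091, d = −0.75 ln(1 − 0.545455) = 0.591344 ≈ 0.5913.
A–C: 8/22 sites differ → p ≈ 0.363636, d = −0.75 ln(1 − 0.484848) = 0.497470 ≈ 0.4975.
B–C: 6/22 sites differ → p ≈ 0.272727, d = −0.75 ln(1 − 0.363636) = 0.338988 ≈ 0.3390.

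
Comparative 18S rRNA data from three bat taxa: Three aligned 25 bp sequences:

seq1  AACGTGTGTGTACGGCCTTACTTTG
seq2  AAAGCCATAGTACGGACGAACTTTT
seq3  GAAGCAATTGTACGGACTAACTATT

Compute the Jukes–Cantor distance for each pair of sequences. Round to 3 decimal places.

seq1–seq2: 10/25 sites differ → p = 0.4, d = −0.75 ln(1 − 0.533333) = 0.571605 ≈ 0.572.
seq1–seq3: 10/25 sites differ → p = 0.4, d = −0.75 ln(1 − 0.533333) = 0.571605 ≈ 0.572.
seq2–seq3: 5/25 sites differ → p = 0.2, d = −0.75 ln(1 − 0.266667) = 0.232617 ≈ 0.233.

d(seq1,seq2) = 0.572, d(seq1,seq3) = 0.572, d(seq2,seq3) = 0.233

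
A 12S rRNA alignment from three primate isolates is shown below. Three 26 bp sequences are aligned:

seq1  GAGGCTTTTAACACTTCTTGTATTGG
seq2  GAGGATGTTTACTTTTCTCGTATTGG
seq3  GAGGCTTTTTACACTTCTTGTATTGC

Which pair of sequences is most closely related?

seq1 and seq3

seq1–seq2: 6/26 differ, p = 0.231, d = 0.276.
seq1–seq3: 2/26 differ, p = 0.077, d = 0.081.
seq2–seq3: 6/26 differ, p = 0.231, d = 0.276.
The smallest distance is between seq1 and seq3.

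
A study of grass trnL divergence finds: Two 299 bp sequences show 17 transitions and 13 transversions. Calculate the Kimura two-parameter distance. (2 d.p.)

P = 17/299 ≈ 0.056856 and Q = 13/299 ≈ 0.043478.
Under the Kimura two-parameter model, d = −½ ln(1 − 2P − Q) − ¼ ln(1 − 2Q).
1 − 2P − Q = 0.84281, giving −½ ln(0.84281) = 0.085507.
1 − 2Q = 0.913044, giving −¼ ln(0.913044) = 0.022743.
d = 0.085507 + 0.022743 = 0.108250.

0.11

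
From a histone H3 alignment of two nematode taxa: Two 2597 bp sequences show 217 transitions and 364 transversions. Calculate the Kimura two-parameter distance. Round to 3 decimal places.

P = 217/2597 ≈ 0.083558 and Q = 364/2597 ≈ 0.140162.
Under the Kimura two-parameter model, d = −½ ln(1 − 2P − Q) − ¼ ln(1 − 2Q).
1 − 2P − Q = 0.692722, giving −½ ln(0.692722) = 0.183563.
1 − 2Q = 0.719676, giving −¼ ln(0.719676) = 0.082239.
d = 0.183563 + 0.082239 = 0.265802.

0.266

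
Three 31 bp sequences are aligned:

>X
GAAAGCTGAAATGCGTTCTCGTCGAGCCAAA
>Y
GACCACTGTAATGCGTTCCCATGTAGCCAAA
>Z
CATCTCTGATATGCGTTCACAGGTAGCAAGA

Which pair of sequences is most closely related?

X–Y: 8/31 differ, p = 0.258, d = 0.316.
X–Z: 12/31 differ, p = 0.387, d = 0.544.
Y–Z: 9/31 differ, p = 0.290, d = 0.367.
The smallest distance is between X and Y.

X and Y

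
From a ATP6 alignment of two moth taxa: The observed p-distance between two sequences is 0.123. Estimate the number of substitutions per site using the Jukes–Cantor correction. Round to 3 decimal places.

d = −(3/4) ln(1 − 4p/3) = −0.75 ln(1 − 0.164) = −0.75 ln(0.836)
  = −0.75 × (-0.179127) = 0.134345 substitutions/site.

0.134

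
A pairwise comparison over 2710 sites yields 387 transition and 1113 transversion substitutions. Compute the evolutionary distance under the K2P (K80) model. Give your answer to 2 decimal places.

P = 387/2710 ≈ 0.142804 and Q = 1113/2710 ≈ 0.410701.
Under the Kimura two-parameter model, d = −½ ln(1 − 2P − Q) − ¼ ln(1 − 2Q).
1 − 2P − Q = 0.303691, giving −½ ln(0.303691) = 0.595872.
1 − 2Q = 0.178598, giving −¼ ln(0.178598) = 0.430654.
d = 0.595872 + 0.430654 = 1.026526.

1.03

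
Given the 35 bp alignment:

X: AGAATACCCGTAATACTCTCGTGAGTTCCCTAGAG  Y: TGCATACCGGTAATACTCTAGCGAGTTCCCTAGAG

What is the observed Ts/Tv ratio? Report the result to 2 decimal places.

Transitions are A↔G and C↔T; transversions are all other mismatches.
Transitions: 1. Transversions: 4.
R = 1/4 = 0.25.

0.25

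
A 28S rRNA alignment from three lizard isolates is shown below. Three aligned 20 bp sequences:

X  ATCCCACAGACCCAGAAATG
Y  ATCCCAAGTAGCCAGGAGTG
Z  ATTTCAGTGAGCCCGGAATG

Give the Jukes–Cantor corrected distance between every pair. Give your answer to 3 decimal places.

d(X,Y) = 0.383, d(X,Z) = 0.471, d(Y,Z) = 0.471

X–Y: 6/20 sites differ → p = 0.3, d = −0.75 ln(1 − 0.4) = 0.383119 ≈ 0.383.
X–Z: 7/20 sites differ → p = 0.35, d = −0.75 ln(1 − 0.466667) = 0.471457 ≈ 0.471.
Y–Z: 7/20 sites differ → p = 0.35, d = −0.75 ln(1 − 0.466667) = 0.471457 ≈ 0.471.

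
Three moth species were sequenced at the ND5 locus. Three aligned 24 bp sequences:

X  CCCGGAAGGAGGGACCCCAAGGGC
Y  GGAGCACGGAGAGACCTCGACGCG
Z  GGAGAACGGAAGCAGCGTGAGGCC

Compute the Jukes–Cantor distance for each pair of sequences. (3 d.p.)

X–Y: 11/24 sites differ → p ≈ 0.458333, d = −0.75 ln(1 − 0.611111) = 0.708346 ≈ 0.708.
X–Z: 12/24 sites differ → p = 0.5, d = −0.75 ln(1 − 0.666667) = 0.823960 ≈ 0.824.
Y–Z: 9/24 sites differ → p = 0.375, d = −0.75 ln(1 − 0.5) = 0.519860 ≈ 0.520.

d(X,Y) = 0.708, d(X,Z) = 0.824, d(Y,Z) = 0.520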